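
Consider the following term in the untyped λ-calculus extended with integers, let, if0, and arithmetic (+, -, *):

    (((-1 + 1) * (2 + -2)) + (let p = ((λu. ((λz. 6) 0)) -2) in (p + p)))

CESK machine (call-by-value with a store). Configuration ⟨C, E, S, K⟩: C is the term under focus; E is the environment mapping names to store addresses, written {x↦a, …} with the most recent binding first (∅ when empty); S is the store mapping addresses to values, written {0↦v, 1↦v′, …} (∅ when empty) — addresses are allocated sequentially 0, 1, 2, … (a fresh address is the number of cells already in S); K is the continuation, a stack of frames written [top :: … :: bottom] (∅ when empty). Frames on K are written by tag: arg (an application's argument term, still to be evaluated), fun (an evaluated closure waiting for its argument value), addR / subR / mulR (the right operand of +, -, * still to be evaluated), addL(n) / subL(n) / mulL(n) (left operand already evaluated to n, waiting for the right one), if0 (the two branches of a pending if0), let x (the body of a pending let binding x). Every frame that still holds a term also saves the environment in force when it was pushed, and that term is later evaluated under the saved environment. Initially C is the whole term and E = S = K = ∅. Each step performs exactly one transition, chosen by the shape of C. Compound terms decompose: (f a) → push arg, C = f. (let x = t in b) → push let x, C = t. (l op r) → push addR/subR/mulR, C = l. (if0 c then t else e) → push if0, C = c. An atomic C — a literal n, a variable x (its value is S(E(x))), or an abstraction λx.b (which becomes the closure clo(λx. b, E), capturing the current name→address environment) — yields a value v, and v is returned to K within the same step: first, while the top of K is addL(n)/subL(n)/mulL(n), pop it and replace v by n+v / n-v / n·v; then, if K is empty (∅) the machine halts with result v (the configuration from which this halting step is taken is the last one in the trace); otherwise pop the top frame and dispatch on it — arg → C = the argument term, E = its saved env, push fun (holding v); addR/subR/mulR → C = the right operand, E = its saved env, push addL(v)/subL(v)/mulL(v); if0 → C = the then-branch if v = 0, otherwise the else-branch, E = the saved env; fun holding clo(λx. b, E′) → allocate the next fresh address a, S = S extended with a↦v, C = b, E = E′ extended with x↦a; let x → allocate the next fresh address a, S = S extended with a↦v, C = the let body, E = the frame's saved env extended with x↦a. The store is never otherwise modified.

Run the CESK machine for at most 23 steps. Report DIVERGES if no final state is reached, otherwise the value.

Answer: 12

Execution trace:
t=0: ⟨C=(((-1 + 1) * (2 + -2)) + (let p = ((λu. ((λz. 6) 0)) -2) in (p + p))); E=∅; S=∅; K=∅⟩
t=1: ⟨C=((-1 + 1) * (2 + -2)); E=∅; S=∅; K=[addR]⟩
t=2: ⟨C=(-1 + 1); E=∅; S=∅; K=[mulR :: addR]⟩
t=3: ⟨C=-1; E=∅; S=∅; K=[addR :: mulR :: addR]⟩
t=4: ⟨C=1; E=∅; S=∅; K=[addL(-1) :: mulR :: addR]⟩
t=5: ⟨C=(2 + -2); E=∅; S=∅; K=[mulL(0) :: addR]⟩
t=6: ⟨C=2; E=∅; S=∅; K=[addR :: mulL(0) :: addR]⟩
t=7: ⟨C=-2; E=∅; S=∅; K=[addL(2) :: mulL(0) :: addR]⟩
t=8: ⟨C=(let p = ((λu. ((λz. 6) 0)) -2) in (p + p)); E=∅; S=∅; K=[addL(0)]⟩
t=9: ⟨C=((λu. ((λz. 6) 0)) -2); E=∅; S=∅; K=[let p :: addL(0)]⟩
t=10: ⟨C=(λu. ((λz. 6) 0)); E=∅; S=∅; K=[arg :: let p :: addL(0)]⟩
t=11: ⟨C=-2; E=∅; S=∅; K=[fun :: let p :: addL(0)]⟩
t=12: ⟨C=((λz. 6) 0); E={u↦0}; S={0↦-2}; K=[let p :: addL(0)]⟩
t=13: ⟨C=(λz. 6); E={u↦0}; S={0↦-2}; K=[arg :: let p :: addL(0)]⟩
t=14: ⟨C=0; E={u↦0}; S={0↦-2}; K=[fun :: let p :: addL(0)]⟩
t=15: ⟨C=6; E={z↦1, u↦0}; S={0↦-2, 1↦0}; K=[let p :: addL(0)]⟩
t=16: ⟨C=(p + p); E={p↦2}; S={0↦-2, 1↦0, 2↦6}; K=[addL(0)]⟩
t=17: ⟨C=p; E={p↦2}; S={0↦-2, 1↦0, 2↦6}; K=[addR :: addL(0)]⟩
t=18: ⟨C=p; E={p↦2}; S={0↦-2, 1↦0, 2↦6}; K=[addL(6) :: addL(0)]⟩
→ final value 12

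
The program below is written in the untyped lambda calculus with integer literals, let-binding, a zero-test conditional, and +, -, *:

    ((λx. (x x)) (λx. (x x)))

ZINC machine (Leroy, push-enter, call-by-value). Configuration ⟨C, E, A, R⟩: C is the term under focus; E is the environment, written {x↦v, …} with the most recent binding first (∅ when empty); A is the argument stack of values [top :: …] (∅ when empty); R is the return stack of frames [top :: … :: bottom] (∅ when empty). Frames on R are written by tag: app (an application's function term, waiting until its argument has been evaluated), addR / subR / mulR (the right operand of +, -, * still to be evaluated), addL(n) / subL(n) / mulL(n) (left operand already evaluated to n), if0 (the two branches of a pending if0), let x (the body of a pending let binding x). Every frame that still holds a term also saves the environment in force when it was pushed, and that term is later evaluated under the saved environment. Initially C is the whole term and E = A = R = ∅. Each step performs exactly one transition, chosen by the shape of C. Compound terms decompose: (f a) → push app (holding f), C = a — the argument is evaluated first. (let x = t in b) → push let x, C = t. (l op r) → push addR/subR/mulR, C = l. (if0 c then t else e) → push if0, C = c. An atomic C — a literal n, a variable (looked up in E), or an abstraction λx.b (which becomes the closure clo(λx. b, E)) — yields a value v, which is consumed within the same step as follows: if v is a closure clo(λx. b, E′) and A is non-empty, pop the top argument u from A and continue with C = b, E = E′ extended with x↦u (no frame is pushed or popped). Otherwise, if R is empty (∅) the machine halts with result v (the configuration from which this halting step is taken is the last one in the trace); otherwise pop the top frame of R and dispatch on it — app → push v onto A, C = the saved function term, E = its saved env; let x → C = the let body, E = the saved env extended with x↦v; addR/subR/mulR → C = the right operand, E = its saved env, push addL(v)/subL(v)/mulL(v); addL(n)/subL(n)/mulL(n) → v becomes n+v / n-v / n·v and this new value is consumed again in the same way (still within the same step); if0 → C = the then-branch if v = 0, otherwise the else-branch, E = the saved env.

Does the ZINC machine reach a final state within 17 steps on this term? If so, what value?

Answer: DIVERGES (no final state within 17 steps)

Execution trace:
step 0: [C=((λx. (x x)) (λx. (x x))) | E=∅ | A=∅ | R=∅]
step 1: [C=(λx. (x x)) | E=∅ | A=∅ | R=[app]]
step 2: [C=(λx. (x x)) | E=∅ | A=[clo(λx. (x x), ∅)] | R=∅]
step 3: [C=(x x) | E={x↦clo(λx. (x x), ∅)} | A=∅ | R=∅]
step 4: [C=x | E={x↦clo(λx. (x x), ∅)} | A=∅ | R=[app]]
step 5: [C=x | E={x↦clo(λx. (x x), ∅)} | A=[clo(λx. (x x), ∅)] | R=∅]
… configuration repeats with period 3 (steps 3–5 recur indefinitely) …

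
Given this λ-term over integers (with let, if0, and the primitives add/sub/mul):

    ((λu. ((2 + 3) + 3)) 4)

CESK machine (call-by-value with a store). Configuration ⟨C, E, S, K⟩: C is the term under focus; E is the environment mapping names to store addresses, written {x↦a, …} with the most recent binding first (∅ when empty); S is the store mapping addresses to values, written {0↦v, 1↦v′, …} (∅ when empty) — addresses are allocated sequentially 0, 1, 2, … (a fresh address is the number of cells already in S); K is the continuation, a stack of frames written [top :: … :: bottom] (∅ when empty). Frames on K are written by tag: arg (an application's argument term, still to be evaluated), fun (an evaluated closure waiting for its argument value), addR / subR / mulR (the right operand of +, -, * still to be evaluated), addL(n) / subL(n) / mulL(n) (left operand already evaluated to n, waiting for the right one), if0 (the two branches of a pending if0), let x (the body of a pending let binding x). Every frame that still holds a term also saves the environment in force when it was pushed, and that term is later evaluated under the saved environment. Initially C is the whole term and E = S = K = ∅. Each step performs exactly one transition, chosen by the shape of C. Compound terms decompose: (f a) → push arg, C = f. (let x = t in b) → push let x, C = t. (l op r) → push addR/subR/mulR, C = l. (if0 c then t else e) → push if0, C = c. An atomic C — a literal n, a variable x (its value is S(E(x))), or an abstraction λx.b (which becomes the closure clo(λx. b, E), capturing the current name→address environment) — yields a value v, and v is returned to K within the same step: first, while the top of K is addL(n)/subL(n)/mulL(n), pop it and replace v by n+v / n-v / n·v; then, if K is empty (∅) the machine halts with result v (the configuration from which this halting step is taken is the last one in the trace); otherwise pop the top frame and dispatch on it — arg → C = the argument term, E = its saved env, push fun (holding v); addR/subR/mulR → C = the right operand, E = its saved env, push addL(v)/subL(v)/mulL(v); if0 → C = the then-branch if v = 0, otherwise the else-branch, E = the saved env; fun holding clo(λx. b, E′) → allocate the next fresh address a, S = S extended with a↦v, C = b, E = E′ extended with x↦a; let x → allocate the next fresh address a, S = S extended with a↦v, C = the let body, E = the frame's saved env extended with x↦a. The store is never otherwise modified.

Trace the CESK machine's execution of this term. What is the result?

t=0: ⟨C=((λu. ((2 + 3) + 3)) 4); E=∅; S=∅; K=∅⟩
t=1: ⟨C=(λu. ((2 + 3) + 3)); E=∅; S=∅; K=[arg]⟩
t=2: ⟨C=4; E=∅; S=∅; K=[fun]⟩
t=3: ⟨C=((2 + 3) + 3); E={u↦0}; S={0↦4}; K=∅⟩
t=4: ⟨C=(2 + 3); E={u↦0}; S={0↦4}; K=[addR]⟩
t=5: ⟨C=2; E={u↦0}; S={0↦4}; K=[addR :: addR]⟩
t=6: ⟨C=3; E={u↦0}; S={0↦4}; K=[addL(2) :: addR]⟩
t=7: ⟨C=3; E={u↦0}; S={0↦4}; K=[addL(5)]⟩
→ final value 8

Answer: 8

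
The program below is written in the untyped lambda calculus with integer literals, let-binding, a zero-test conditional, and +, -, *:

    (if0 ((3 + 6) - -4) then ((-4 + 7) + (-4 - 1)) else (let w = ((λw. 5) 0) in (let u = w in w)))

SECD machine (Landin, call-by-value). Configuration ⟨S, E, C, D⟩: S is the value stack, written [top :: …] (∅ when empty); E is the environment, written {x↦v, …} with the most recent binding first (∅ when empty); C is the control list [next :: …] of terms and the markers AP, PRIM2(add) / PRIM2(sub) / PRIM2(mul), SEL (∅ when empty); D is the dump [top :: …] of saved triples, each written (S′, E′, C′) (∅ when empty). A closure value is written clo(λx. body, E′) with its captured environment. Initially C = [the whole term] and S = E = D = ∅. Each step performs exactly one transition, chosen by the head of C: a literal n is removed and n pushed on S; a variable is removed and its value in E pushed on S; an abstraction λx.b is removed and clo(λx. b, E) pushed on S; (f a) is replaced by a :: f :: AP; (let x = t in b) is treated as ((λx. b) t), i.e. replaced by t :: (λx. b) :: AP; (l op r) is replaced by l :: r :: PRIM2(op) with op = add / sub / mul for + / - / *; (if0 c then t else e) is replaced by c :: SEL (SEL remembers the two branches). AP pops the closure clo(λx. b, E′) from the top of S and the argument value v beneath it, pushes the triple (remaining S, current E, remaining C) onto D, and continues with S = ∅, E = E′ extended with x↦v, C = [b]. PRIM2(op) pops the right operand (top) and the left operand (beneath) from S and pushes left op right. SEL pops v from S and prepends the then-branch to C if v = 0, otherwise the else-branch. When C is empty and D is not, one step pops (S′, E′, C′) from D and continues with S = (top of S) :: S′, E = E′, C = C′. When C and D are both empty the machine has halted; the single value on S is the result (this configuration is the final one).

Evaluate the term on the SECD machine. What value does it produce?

Answer: 5

Execution trace:
step 0: ⟨S=∅; E=∅; C=[(if0 ((3 + 6) - -4) then ((-4 + 7) + (-4 - 1)) else (let w = ((λw. 5) 0) in (let u = w in w)))]; D=∅⟩
step 1: ⟨S=∅; E=∅; C=[((3 + 6) - -4) :: SEL]; D=∅⟩
step 2: ⟨S=∅; E=∅; C=[(3 + 6) :: -4 :: PRIM2(sub) :: SEL]; D=∅⟩
step 3: ⟨S=∅; E=∅; C=[3 :: 6 :: PRIM2(add) :: -4 :: PRIM2(sub) :: SEL]; D=∅⟩
step 4: ⟨S=[3]; E=∅; C=[6 :: PRIM2(add) :: -4 :: PRIM2(sub) :: SEL]; D=∅⟩
step 5: ⟨S=[6 :: 3]; E=∅; C=[PRIM2(add) :: -4 :: PRIM2(sub) :: SEL]; D=∅⟩
step 6: ⟨S=[9]; E=∅; C=[-4 :: PRIM2(sub) :: SEL]; D=∅⟩
step 7: ⟨S=[-4 :: 9]; E=∅; C=[PRIM2(sub) :: SEL]; D=∅⟩
step 8: ⟨S=[13]; E=∅; C=[SEL]; D=∅⟩
step 9: ⟨S=∅; E=∅; C=[(let w = ((λw. 5) 0) in (let u = w in w))]; D=∅⟩
step 10: ⟨S=∅; E=∅; C=[((λw. 5) 0) :: (λw. (let u = w in w)) :: AP]; D=∅⟩
step 11: ⟨S=∅; E=∅; C=[0 :: (λw. 5) :: AP :: (λw. (let u = w in w)) :: AP]; D=∅⟩
step 12: ⟨S=[0]; E=∅; C=[(λw. 5) :: AP :: (λw. (let u = w in w)) :: AP]; D=∅⟩
step 13: ⟨S=[clo(λw. 5, ∅) :: 0]; E=∅; C=[AP :: (λw. (let u = w in w)) :: AP]; D=∅⟩
step 14: ⟨S=∅; E={w↦0}; C=[5]; D=[(∅, ∅, [(λw. (let u = w in w)) :: AP])]⟩
step 15: ⟨S=[5]; E={w↦0}; C=∅; D=[(∅, ∅, [(λw. (let u = w in w)) :: AP])]⟩
step 16: ⟨S=[5]; E=∅; C=[(λw. (let u = w in w)) :: AP]; D=∅⟩
step 17: ⟨S=[clo(λw. (let u = w in w), ∅) :: 5]; E=∅; C=[AP]; D=∅⟩
step 18: ⟨S=∅; E={w↦5}; C=[(let u = w in w)]; D=[(∅, ∅, ∅)]⟩
step 19: ⟨S=∅; E={w↦5}; C=[w :: (λu. w) :: AP]; D=[(∅, ∅, ∅)]⟩
step 20: ⟨S=[5]; E={w↦5}; C=[(λu. w) :: AP]; D=[(∅, ∅, ∅)]⟩
step 21: ⟨S=[clo(λu. w, {w↦5}) :: 5]; E={w↦5}; C=[AP]; D=[(∅, ∅, ∅)]⟩
step 22: ⟨S=∅; E={u↦5, w↦5}; C=[w]; D=[(∅, {w↦5}, ∅) :: (∅, ∅, ∅)]⟩
step 23: ⟨S=[5]; E={u↦5, w↦5}; C=∅; D=[(∅, {w↦5}, ∅) :: (∅, ∅, ∅)]⟩
step 24: ⟨S=[5]; E={w↦5}; C=∅; D=[(∅, ∅, ∅)]⟩
step 25: ⟨S=[5]; E=∅; C=∅; D=∅⟩
→ final value 5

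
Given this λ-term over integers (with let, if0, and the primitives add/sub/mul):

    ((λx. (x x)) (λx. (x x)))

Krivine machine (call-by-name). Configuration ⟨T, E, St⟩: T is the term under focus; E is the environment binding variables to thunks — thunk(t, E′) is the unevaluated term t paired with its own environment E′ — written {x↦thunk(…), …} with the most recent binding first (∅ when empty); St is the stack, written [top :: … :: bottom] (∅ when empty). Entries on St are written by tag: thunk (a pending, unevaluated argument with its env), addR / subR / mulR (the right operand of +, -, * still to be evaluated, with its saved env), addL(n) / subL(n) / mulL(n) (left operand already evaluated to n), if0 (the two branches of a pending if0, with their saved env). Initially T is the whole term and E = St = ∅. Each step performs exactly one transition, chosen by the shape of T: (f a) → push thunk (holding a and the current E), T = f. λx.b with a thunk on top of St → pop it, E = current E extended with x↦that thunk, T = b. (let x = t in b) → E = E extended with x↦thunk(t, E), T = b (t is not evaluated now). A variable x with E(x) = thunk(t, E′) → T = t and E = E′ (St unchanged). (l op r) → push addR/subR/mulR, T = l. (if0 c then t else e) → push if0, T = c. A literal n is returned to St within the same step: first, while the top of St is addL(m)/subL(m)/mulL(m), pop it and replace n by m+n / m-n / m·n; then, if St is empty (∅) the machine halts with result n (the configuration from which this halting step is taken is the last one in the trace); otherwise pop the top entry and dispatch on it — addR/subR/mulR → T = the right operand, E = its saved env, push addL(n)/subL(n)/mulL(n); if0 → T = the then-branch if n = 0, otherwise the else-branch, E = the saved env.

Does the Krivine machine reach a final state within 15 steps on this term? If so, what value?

t=0: ⟨T=((λx. (x x)) (λx. (x x))); E=∅; St=∅⟩
t=1: ⟨T=(λx. (x x)); E=∅; St=[thunk]⟩
t=2: ⟨T=(x x); E={x↦thunk((λx. (x x)), ∅)}; St=∅⟩
t=3: ⟨T=x; E={x↦thunk((λx. (x x)), ∅)}; St=[thunk]⟩
t=4: ⟨T=(λx. (x x)); E=∅; St=[thunk]⟩
t=5: ⟨T=(x x); E={x↦thunk(x, {x↦thunk((λx. (x x)), ∅)})}; St=∅⟩
t=6: ⟨T=x; E={x↦thunk(x, {x↦thunk((λx. (x x)), ∅)})}; St=[thunk]⟩
t=7: ⟨T=x; E={x↦thunk((λx. (x x)), ∅)}; St=[thunk]⟩
t=8: ⟨T=(λx. (x x)); E=∅; St=[thunk]⟩
t=9: ⟨T=(x x); E={x↦thunk(x, {x↦thunk(x, {x↦thunk((λx. (x x)), ∅)})})}; St=∅⟩
t=10: ⟨T=x; E={x↦thunk(x, {x↦thunk(x, {x↦thunk((λx. (x x)), ∅)})})}; St=[thunk]⟩
t=11: ⟨T=x; E={x↦thunk(x, {x↦thunk((λx. (x x)), ∅)})}; St=[thunk]⟩
t=12: ⟨T=x; E={x↦thunk((λx. (x x)), ∅)}; St=[thunk]⟩
t=13: ⟨T=(λx. (x x)); E=∅; St=[thunk]⟩
t=14: ⟨T=(x x); E={x↦thunk(x, {x↦thunk(x, {x↦thunk(x, {x↦thunk((λx. (x x)), ∅)})})})}; St=∅⟩
t=15: ⟨T=x; E={x↦thunk(x, {x↦thunk(x, {x↦thunk(x, {x↦thunk((λx. (x x)), ∅)})})})}; St=[thunk]⟩
→ 15 transitions taken and the configuration is still not final: no result within 15 steps

Answer: DIVERGES (no final state within 15 steps)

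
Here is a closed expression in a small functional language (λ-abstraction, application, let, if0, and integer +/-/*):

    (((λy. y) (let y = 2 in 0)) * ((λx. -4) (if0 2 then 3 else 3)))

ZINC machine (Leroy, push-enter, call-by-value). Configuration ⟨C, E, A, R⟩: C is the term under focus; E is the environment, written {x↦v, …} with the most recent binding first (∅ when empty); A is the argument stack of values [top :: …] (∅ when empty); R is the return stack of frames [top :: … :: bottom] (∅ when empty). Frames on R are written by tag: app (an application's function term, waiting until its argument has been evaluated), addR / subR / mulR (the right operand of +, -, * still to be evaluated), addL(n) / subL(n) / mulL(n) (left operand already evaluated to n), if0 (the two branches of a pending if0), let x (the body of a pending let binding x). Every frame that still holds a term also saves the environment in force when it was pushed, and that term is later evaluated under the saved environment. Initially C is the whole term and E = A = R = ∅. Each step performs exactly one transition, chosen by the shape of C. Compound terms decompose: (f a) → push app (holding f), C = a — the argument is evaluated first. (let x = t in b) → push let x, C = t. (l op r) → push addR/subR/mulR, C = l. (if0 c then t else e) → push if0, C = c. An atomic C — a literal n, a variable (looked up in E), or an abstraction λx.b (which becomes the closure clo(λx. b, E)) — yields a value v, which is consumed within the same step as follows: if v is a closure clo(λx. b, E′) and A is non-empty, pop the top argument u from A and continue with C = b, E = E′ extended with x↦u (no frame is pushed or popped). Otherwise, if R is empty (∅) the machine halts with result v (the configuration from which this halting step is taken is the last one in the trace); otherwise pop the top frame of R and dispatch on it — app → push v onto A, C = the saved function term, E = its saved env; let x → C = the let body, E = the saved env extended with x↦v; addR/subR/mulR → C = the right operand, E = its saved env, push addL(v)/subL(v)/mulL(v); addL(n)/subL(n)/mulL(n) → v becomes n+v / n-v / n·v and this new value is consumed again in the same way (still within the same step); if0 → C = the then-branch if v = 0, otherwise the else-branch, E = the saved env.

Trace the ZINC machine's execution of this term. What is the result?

[0] [C=(((λy. y) (let y = 2 in 0)) * ((λx. -4) (if0 2 then 3 else 3))) | E=∅ | A=∅ | R=∅]
[1] [C=((λy. y) (let y = 2 in 0)) | E=∅ | A=∅ | R=[mulR]]
[2] [C=(let y = 2 in 0) | E=∅ | A=∅ | R=[app :: mulR]]
[3] [C=2 | E=∅ | A=∅ | R=[let y :: app :: mulR]]
[4] [C=0 | E={y↦2} | A=∅ | R=[app :: mulR]]
[5] [C=(λy. y) | E=∅ | A=[0] | R=[mulR]]
[6] [C=y | E={y↦0} | A=∅ | R=[mulR]]
[7] [C=((λx. -4) (if0 2 then 3 else 3)) | E=∅ | A=∅ | R=[mulL(0)]]
[8] [C=(if0 2 then 3 else 3) | E=∅ | A=∅ | R=[app :: mulL(0)]]
[9] [C=2 | E=∅ | A=∅ | R=[if0 :: app :: mulL(0)]]
[10] [C=3 | E=∅ | A=∅ | R=[app :: mulL(0)]]
[11] [C=(λx. -4) | E=∅ | A=[3] | R=[mulL(0)]]
[12] [C=-4 | E={x↦3} | A=∅ | R=[mulL(0)]]
→ final value 0

Answer: 0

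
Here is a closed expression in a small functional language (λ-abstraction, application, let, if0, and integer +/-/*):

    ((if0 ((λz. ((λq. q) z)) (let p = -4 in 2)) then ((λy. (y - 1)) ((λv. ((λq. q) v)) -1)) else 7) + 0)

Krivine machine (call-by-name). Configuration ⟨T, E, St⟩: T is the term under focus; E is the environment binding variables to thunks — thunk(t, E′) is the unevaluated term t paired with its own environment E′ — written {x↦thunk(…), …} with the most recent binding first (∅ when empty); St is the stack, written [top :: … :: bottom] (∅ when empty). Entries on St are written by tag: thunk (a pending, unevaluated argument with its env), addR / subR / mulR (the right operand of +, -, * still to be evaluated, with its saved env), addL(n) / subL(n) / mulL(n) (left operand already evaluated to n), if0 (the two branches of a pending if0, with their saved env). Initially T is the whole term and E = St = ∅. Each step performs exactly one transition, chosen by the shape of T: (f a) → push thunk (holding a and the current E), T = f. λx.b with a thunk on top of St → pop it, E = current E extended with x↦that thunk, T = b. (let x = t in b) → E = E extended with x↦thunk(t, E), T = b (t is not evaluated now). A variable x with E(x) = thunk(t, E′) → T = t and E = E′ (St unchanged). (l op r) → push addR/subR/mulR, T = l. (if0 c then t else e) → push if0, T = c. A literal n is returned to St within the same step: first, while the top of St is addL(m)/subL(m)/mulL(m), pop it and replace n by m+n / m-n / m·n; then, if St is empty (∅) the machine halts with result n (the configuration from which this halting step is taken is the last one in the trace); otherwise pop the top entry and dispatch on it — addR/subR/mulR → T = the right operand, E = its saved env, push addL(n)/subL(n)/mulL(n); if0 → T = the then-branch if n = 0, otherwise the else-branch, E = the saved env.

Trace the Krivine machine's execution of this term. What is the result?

Answer: 7

Execution trace:
0. ⟨T=((if0 ((λz. ((λq. q) z)) (let p = -4 in 2)) then ((λy. (y - 1)) ((λv. ((λq. q) v)) -1)) else 7) + 0); E=∅; St=∅⟩
1. ⟨T=(if0 ((λz. ((λq. q) z)) (let p = -4 in 2)) then ((λy. (y - 1)) ((λv. ((λq. q) v)) -1)) else 7); E=∅; St=[addR]⟩
2. ⟨T=((λz. ((λq. q) z)) (let p = -4 in 2)); E=∅; St=[if0 :: addR]⟩
3. ⟨T=(λz. ((λq. q) z)); E=∅; St=[thunk :: if0 :: addR]⟩
4. ⟨T=((λq. q) z); E={z↦thunk((let p = -4 in 2), ∅)}; St=[if0 :: addR]⟩
5. ⟨T=(λq. q); E={z↦thunk((let p = -4 in 2), ∅)}; St=[thunk :: if0 :: addR]⟩
6. ⟨T=q; E={q↦thunk(z, {z↦thunk((let p = -4 in 2), ∅)}), z↦thunk((let p = -4 in 2), ∅)}; St=[if0 :: addR]⟩
7. ⟨T=z; E={z↦thunk((let p = -4 in 2), ∅)}; St=[if0 :: addR]⟩
8. ⟨T=(let p = -4 in 2); E=∅; St=[if0 :: addR]⟩
9. ⟨T=2; E={p↦thunk(-4, ∅)}; St=[if0 :: addR]⟩
10. ⟨T=7; E=∅; St=[addR]⟩
11. ⟨T=0; E=∅; St=[addL(7)]⟩
→ final value 7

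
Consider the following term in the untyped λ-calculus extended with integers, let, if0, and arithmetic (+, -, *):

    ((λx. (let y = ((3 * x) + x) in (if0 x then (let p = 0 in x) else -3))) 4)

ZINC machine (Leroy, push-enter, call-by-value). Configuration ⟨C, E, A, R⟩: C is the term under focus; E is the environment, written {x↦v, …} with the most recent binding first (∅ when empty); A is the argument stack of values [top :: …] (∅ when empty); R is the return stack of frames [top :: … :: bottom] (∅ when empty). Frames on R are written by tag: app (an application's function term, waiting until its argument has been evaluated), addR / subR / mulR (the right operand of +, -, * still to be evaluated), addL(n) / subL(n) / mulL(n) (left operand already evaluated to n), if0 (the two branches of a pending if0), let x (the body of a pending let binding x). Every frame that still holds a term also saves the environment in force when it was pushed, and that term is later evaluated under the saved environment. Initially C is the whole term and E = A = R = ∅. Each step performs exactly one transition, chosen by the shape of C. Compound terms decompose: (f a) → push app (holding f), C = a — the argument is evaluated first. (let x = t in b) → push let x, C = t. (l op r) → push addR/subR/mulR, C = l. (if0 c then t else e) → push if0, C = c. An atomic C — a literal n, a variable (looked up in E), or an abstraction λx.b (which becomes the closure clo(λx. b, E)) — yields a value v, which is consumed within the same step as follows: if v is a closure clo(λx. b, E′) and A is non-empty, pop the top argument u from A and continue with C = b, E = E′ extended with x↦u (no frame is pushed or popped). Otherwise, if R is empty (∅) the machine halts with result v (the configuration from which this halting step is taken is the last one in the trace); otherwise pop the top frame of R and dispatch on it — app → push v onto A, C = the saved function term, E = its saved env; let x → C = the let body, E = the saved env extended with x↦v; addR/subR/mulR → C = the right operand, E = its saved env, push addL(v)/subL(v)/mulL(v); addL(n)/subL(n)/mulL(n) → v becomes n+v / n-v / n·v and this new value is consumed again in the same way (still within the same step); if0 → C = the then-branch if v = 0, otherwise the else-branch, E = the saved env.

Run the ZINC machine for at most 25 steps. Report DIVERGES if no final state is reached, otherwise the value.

Answer: -3

Derivation:
step 0: ⟨C=((λx. (let y = ((3 * x) + x) in (if0 x then (let p = 0 in x) else -3))) 4); E=∅; A=∅; R=∅⟩
step 1: ⟨C=4; E=∅; A=∅; R=[app]⟩
step 2: ⟨C=(λx. (let y = ((3 * x) + x) in (if0 x then (let p = 0 in x) else -3))); E=∅; A=[4]; R=∅⟩
step 3: ⟨C=(let y = ((3 * x) + x) in (if0 x then (let p = 0 in x) else -3)); E={x↦4}; A=∅; R=∅⟩
step 4: ⟨C=((3 * x) + x); E={x↦4}; A=∅; R=[let y]⟩
step 5: ⟨C=(3 * x); E={x↦4}; A=∅; R=[addR :: let y]⟩
step 6: ⟨C=3; E={x↦4}; A=∅; R=[mulR :: addR :: let y]⟩
step 7: ⟨C=x; E={x↦4}; A=∅; R=[mulL(3) :: addR :: let y]⟩
step 8: ⟨C=x; E={x↦4}; A=∅; R=[addL(12) :: let y]⟩
step 9: ⟨C=(if0 x then (let p = 0 in x) else -3); E={y↦16, x↦4}; A=∅; R=∅⟩
step 10: ⟨C=x; E={y↦16, x↦4}; A=∅; R=[if0]⟩
step 11: ⟨C=-3; E={y↦16, x↦4}; A=∅; R=∅⟩
→ final value -3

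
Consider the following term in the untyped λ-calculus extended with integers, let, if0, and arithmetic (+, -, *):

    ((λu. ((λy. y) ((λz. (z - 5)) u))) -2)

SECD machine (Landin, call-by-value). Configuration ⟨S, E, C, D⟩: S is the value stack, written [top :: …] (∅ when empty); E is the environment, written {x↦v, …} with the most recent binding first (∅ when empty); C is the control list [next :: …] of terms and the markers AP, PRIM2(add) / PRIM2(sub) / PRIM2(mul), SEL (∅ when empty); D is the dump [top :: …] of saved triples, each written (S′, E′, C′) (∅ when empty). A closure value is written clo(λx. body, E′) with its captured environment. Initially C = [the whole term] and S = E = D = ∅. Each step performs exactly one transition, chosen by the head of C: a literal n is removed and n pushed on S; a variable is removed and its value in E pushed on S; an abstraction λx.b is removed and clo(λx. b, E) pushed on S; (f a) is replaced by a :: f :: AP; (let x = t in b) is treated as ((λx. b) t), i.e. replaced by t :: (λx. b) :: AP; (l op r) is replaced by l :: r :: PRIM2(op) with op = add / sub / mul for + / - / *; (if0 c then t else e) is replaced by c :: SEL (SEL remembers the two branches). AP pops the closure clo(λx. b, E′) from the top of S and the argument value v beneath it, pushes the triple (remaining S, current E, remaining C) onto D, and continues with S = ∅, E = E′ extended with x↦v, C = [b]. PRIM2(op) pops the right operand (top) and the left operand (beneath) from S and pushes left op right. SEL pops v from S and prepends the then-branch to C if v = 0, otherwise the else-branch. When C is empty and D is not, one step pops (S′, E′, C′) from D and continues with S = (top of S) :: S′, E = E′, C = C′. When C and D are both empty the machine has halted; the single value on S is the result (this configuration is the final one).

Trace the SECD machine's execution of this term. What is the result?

Answer: -7

Execution trace:
t=0: <S=∅, E=∅, C=[((λu. ((λy. y) ((λz. (z - 5)) u))) -2)], D=∅>
t=1: <S=∅, E=∅, C=[-2 :: (λu. ((λy. y) ((λz. (z - 5)) u))) :: AP], D=∅>
t=2: <S=[-2], E=∅, C=[(λu. ((λy. y) ((λz. (z - 5)) u))) :: AP], D=∅>
t=3: <S=[clo(λu. ((λy. y) ((λz. (z - 5)) u)), ∅) :: -2], E=∅, C=[AP], D=∅>
t=4: <S=∅, E={u↦-2}, C=[((λy. y) ((λz. (z - 5)) u))], D=[(∅, ∅, ∅)]>
t=5: <S=∅, E={u↦-2}, C=[((λz. (z - 5)) u) :: (λy. y) :: AP], D=[(∅, ∅, ∅)]>
t=6: <S=∅, E={u↦-2}, C=[u :: (λz. (z - 5)) :: AP :: (λy. y) :: AP], D=[(∅, ∅, ∅)]>
t=7: <S=[-2], E={u↦-2}, C=[(λz. (z - 5)) :: AP :: (λy. y) :: AP], D=[(∅, ∅, ∅)]>
t=8: <S=[clo(λz. (z - 5), {u↦-2}) :: -2], E={u↦-2}, C=[AP :: (λy. y) :: AP], D=[(∅, ∅, ∅)]>
t=9: <S=∅, E={z↦-2, u↦-2}, C=[(z - 5)], D=[(∅, {u↦-2}, [(λy. y) :: AP]) :: (∅, ∅, ∅)]>
t=10: <S=∅, E={z↦-2, u↦-2}, C=[z :: 5 :: PRIM2(sub)], D=[(∅, {u↦-2}, [(λy. y) :: AP]) :: (∅, ∅, ∅)]>
t=11: <S=[-2], E={z↦-2, u↦-2}, C=[5 :: PRIM2(sub)], D=[(∅, {u↦-2}, [(λy. y) :: AP]) :: (∅, ∅, ∅)]>
t=12: <S=[5 :: -2], E={z↦-2, u↦-2}, C=[PRIM2(sub)], D=[(∅, {u↦-2}, [(λy. y) :: AP]) :: (∅, ∅, ∅)]>
t=13: <S=[-7], E={z↦-2, u↦-2}, C=∅, D=[(∅, {u↦-2}, [(λy. y) :: AP]) :: (∅, ∅, ∅)]>
t=14: <S=[-7], E={u↦-2}, C=[(λy. y) :: AP], D=[(∅, ∅, ∅)]>
t=15: <S=[clo(λy. y, {u↦-2}) :: -7], E={u↦-2}, C=[AP], D=[(∅, ∅, ∅)]>
t=16: <S=∅, E={y↦-7, u↦-2}, C=[y], D=[(∅, {u↦-2}, ∅) :: (∅, ∅, ∅)]>
t=17: <S=[-7], E={y↦-7, u↦-2}, C=∅, D=[(∅, {u↦-2}, ∅) :: (∅, ∅, ∅)]>
t=18: <S=[-7], E={u↦-2}, C=∅, D=[(∅, ∅, ∅)]>
t=19: <S=[-7], E=∅, C=∅, D=∅>
→ final value -7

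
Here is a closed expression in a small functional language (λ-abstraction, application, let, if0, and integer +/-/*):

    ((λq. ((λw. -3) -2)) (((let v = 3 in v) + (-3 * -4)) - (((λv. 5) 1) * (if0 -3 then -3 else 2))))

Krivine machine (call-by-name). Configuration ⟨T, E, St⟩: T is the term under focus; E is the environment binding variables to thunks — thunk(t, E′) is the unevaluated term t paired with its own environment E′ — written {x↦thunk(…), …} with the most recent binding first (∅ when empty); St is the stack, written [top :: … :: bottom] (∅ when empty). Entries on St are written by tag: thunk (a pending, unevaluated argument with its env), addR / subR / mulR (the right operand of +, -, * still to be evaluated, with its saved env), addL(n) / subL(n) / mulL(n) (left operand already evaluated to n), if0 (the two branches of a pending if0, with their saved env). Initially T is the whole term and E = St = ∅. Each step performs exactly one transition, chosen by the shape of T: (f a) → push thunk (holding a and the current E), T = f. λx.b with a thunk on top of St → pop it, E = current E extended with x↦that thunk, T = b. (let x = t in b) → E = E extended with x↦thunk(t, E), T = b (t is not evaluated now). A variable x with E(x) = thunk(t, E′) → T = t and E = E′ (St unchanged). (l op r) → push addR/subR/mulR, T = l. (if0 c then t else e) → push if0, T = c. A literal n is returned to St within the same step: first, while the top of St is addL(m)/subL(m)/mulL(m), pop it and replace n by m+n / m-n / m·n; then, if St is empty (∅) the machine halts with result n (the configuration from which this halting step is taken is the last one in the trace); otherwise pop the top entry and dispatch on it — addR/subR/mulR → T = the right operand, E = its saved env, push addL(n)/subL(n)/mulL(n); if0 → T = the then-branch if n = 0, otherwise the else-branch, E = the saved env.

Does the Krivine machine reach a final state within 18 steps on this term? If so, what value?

Answer: -3

Execution trace:
t=0: <T=((λq. ((λw. -3) -2)) (((let v = 3 in v) + (-3 * -4)) - (((λv. 5) 1) * (if0 -3 then -3 else 2)))), E=∅, St=∅>
t=1: <T=(λq. ((λw. -3) -2)), E=∅, St=[thunk]>
t=2: <T=((λw. -3) -2), E={q↦thunk((((let v = 3 in v) + (-3 * -4)) - (((λv. 5) 1) * (if0 -3 then -3 else 2))), ∅)}, St=∅>
t=3: <T=(λw. -3), E={q↦thunk((((let v = 3 in v) + (-3 * -4)) - (((λv. 5) 1) * (if0 -3 then -3 else 2))), ∅)}, St=[thunk]>
t=4: <T=-3, E={w↦thunk(-2, {q↦thunk((((let v = 3 in v) + (-3 * -4)) - (((λv. 5) 1) * (if0 -3 then -3 else 2))), ∅)}), q↦thunk((((let v = 3 in v) + (-3 * -4)) - (((λv. 5) 1) * (if0 -3 then -3 else 2))), ∅)}, St=∅>
→ final value -3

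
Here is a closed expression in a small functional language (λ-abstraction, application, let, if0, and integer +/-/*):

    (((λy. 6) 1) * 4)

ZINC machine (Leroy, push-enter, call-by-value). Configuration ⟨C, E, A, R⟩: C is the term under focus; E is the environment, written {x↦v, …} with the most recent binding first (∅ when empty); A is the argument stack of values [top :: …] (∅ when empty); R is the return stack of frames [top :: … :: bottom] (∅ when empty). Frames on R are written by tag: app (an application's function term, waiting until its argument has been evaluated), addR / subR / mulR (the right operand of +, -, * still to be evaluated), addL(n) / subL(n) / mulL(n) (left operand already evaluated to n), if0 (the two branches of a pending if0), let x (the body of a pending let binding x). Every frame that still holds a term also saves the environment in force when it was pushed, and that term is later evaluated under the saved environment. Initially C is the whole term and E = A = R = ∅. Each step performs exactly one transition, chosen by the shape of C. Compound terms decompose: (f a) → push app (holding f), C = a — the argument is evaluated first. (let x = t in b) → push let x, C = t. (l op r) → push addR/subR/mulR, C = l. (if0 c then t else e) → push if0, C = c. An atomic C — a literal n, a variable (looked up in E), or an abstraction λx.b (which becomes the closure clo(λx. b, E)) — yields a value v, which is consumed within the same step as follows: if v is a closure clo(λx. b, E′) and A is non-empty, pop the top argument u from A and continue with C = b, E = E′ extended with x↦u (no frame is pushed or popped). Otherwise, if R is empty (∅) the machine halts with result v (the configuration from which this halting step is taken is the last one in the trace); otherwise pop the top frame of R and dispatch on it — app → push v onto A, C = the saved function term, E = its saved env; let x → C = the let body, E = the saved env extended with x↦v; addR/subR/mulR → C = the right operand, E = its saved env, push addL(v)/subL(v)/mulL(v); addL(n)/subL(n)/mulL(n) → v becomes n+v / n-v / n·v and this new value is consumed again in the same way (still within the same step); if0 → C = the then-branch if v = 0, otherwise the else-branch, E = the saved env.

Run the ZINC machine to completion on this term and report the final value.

t=0: ⟨C=(((λy. 6) 1) * 4); E=∅; A=∅; R=∅⟩
t=1: ⟨C=((λy. 6) 1); E=∅; A=∅; R=[mulR]⟩
t=2: ⟨C=1; E=∅; A=∅; R=[app :: mulR]⟩
t=3: ⟨C=(λy. 6); E=∅; A=[1]; R=[mulR]⟩
t=4: ⟨C=6; E={y↦1}; A=∅; R=[mulR]⟩
t=5: ⟨C=4; E=∅; A=∅; R=[mulL(6)]⟩
→ final value 24

Answer: 24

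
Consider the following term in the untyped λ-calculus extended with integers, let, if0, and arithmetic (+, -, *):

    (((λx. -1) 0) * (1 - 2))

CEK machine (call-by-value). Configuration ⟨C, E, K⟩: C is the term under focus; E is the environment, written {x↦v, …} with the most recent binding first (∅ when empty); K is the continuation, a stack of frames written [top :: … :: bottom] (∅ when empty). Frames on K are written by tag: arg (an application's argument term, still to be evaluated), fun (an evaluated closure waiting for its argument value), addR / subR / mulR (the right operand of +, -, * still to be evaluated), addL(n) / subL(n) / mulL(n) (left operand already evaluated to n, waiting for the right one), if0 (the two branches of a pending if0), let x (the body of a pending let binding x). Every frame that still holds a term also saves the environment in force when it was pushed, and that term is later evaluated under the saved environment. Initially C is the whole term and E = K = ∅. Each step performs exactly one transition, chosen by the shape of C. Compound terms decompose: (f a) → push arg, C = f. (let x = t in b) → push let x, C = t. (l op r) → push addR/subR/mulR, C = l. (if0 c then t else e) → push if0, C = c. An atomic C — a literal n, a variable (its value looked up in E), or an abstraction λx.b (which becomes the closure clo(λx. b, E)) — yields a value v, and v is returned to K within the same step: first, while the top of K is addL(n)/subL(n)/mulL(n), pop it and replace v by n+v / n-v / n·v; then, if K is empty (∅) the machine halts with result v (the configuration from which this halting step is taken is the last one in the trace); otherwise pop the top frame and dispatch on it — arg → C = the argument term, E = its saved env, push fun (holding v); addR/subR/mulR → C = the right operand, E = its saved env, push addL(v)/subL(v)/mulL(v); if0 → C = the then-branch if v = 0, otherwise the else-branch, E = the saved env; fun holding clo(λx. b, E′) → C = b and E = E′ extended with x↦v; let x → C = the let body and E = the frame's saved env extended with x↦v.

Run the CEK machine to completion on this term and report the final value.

[0] ⟨C=(((λx. -1) 0) * (1 - 2)); E=∅; K=∅⟩
[1] ⟨C=((λx. -1) 0); E=∅; K=[mulR]⟩
[2] ⟨C=(λx. -1); E=∅; K=[arg :: mulR]⟩
[3] ⟨C=0; E=∅; K=[fun :: mulR]⟩
[4] ⟨C=-1; E={x↦0}; K=[mulR]⟩
[5] ⟨C=(1 - 2); E=∅; K=[mulL(-1)]⟩
[6] ⟨C=1; E=∅; K=[subR :: mulL(-1)]⟩
[7] ⟨C=2; E=∅; K=[subL(1) :: mulL(-1)]⟩
→ final value 1

Answer: 1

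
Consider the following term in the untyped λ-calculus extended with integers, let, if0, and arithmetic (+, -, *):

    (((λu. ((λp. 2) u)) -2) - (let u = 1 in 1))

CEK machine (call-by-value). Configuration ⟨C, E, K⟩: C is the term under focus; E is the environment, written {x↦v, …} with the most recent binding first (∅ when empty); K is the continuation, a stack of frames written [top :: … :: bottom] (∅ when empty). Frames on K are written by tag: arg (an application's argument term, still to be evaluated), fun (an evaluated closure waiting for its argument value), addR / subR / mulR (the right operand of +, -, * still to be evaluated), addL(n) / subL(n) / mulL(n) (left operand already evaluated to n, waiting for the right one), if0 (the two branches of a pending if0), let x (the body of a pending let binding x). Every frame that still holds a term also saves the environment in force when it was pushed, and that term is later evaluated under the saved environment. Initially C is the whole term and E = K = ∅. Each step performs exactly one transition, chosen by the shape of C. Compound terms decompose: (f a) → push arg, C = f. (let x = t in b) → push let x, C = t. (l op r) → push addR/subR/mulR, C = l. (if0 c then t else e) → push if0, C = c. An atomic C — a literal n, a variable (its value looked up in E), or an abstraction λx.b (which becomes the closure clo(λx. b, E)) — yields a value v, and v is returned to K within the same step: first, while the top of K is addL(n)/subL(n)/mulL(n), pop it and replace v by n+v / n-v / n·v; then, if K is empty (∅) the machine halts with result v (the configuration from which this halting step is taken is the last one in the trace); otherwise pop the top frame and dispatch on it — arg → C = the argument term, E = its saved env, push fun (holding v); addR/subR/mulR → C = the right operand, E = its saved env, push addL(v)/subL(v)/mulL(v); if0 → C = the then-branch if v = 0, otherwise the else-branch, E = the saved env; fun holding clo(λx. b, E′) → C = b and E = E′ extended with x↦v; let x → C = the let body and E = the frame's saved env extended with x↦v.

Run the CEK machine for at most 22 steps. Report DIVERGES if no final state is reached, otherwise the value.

t=0: <C=(((λu. ((λp. 2) u)) -2) - (let u = 1 in 1)), E=∅, K=∅>
t=1: <C=((λu. ((λp. 2) u)) -2), E=∅, K=[subR]>
t=2: <C=(λu. ((λp. 2) u)), E=∅, K=[arg :: subR]>
t=3: <C=-2, E=∅, K=[fun :: subR]>
t=4: <C=((λp. 2) u), E={u↦-2}, K=[subR]>
t=5: <C=(λp. 2), E={u↦-2}, K=[arg :: subR]>
t=6: <C=u, E={u↦-2}, K=[fun :: subR]>
t=7: <C=2, E={p↦-2, u↦-2}, K=[subR]>
t=8: <C=(let u = 1 in 1), E=∅, K=[subL(2)]>
t=9: <C=1, E=∅, K=[let u :: subL(2)]>
t=10: <C=1, E={u↦1}, K=[subL(2)]>
→ final value 1

Answer: 1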